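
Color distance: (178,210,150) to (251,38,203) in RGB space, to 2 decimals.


d = √[(R₁-R₂)² + (G₁-G₂)² + (B₁-B₂)²]
d = √[(178-251)² + (210-38)² + (150-203)²]
d = √[5329 + 29584 + 2809]
d = √37722
d ≈ 194.22


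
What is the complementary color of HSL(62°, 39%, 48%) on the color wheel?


Complement = opposite side of color wheel = hue + 180°
H' = (62 + 180) mod 360 = 242°
S and L unchanged.
= HSL(242°, 39%, 48%)


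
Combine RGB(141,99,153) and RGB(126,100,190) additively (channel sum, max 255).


Additive: each channel = min(255, C₁+C₂)
R: 141+126 = 267 → 255
G: 99+100 = 199 → 199
B: 153+190 = 343 → 255
= RGB(255, 199, 255)


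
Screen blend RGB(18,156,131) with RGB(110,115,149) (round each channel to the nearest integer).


Screen: C = 255 - (255-A)×(255-B)/255, rounded to nearest integer
R: 255 - (255-18)×(255-110)/255 = 255 - 34365/255 ≈ 255 - 134.765 = 120.235 → 120
G: 255 - (255-156)×(255-115)/255 = 255 - 13860/255 ≈ 255 - 54.353 = 200.647 → 201
B: 255 - (255-131)×(255-149)/255 = 255 - 13144/255 ≈ 255 - 51.545 = 203.455 → 203
= RGB(120, 201, 203)


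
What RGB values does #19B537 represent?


19 → 25 (R)
B5 → 181 (G)
37 → 55 (B)
= RGB(25, 181, 55)


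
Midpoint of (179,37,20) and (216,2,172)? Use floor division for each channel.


Midpoint: each channel = ⌊(C₁+C₂)/2⌋
R: ⌊(179+216)/2⌋ = 197
G: ⌊(37+2)/2⌋ = 19
B: ⌊(20+172)/2⌋ = 96
= RGB(197, 19, 96)


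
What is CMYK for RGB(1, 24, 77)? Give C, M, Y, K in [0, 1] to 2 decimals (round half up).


R'=1/255≈0.0039, G'=24/255≈0.0941, B'=77/255≈0.3020
K = 1 - max(R',G',B') = 1 - 77/255 = 178/255 = 0.69803… → 0.70
(1-R'-K)/(1-K) simplifies to (max-R)/max with max = 77:
C = (77-1)/77 = 76/77 = 0.98701… → 0.99
M = (77-24)/77 = 53/77 = 0.68831… → 0.69
Y = (77-77)/77 = 0/77 = 0 → 0.00
= CMYK(0.99, 0.69, 0.00, 0.70)


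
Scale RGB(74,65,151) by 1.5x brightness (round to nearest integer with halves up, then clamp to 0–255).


Multiply each channel by 1.5, round half up, clamp to [0, 255]
R: 74×1.5 = 111
G: 65×1.5 = 97.5 → round → 98
B: 151×1.5 = 226.5 → round → 227
= RGB(111, 98, 227)


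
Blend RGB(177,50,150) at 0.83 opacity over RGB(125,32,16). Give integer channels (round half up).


C = α×F + (1-α)×B, with 1-α = 0.17
R: 0.83×177 + 0.17×125 = 146.91 + 21.25 = 168.16 → 168
G: 0.83×50 + 0.17×32 = 41.50 + 5.44 = 46.94 → 47
B: 0.83×150 + 0.17×16 = 124.50 + 2.72 = 127.22 → 127
= RGB(168, 47, 127)


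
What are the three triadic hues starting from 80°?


Triadic: equally spaced at 120° intervals
H1 = 80°
H2 = (80 + 120) mod 360 = 200°
H3 = (80 + 240) mod 360 = 320°
Triadic = 80°, 200°, 320°


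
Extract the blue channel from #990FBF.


Color: #990FBF
R = 99 = 153
G = 0F = 15
B = BF = 191
Blue = 191


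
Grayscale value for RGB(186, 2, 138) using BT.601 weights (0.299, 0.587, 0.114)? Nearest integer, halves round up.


Gray = 0.299×R + 0.587×G + 0.114×B
Gray = 0.299×186 + 0.587×2 + 0.114×138
Gray = 55.614 + 1.174 + 15.732
Gray = 72.520 → round half up → 73
Gray = 73


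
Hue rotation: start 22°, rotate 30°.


New hue = (H + rotation) mod 360
New hue = (22 + 30) mod 360
= 52 mod 360
= 52°


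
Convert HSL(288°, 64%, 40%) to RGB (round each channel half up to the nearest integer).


H=288°, S=0.64, L=0.40
C = (1-|2L-1|)×S = (1-|-0.20|)×0.64 = 0.512
H' = H/60 = 288/60 ≈ 4.8000; X = C×(1-|H' mod 2 - 1|) = 0.4096
m = L - C/2 = 0.40 - 0.256 = 0.144
Sector ⌊H'⌋ = 4 → (R',G',B') = (0.4096, 0.0, 0.512)
RGB = ((R'+m)×255, (G'+m)×255, (B'+m)×255) = (141.168, 36.72, 167.28)
Round half up → RGB(141, 37, 167)


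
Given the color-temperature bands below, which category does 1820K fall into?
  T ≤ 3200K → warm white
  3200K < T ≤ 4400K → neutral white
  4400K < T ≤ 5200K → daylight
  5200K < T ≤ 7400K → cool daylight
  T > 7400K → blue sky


Temperature: 1820K
1820K ≤ 3200K → warm white
Classification: warm white


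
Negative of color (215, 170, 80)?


Invert: (255-R, 255-G, 255-B)
R: 255-215 = 40
G: 255-170 = 85
B: 255-80 = 175
= RGB(40, 85, 175)


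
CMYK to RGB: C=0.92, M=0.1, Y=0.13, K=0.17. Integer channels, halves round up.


R = 255 × (1-C) × (1-K) = 255 × 0.08 × 0.83 = 16.932 → 17
G = 255 × (1-M) × (1-K) = 255 × 0.90 × 0.83 = 190.485 → 190
B = 255 × (1-Y) × (1-K) = 255 × 0.87 × 0.83 = 184.1355 → 184
= RGB(17, 190, 184)


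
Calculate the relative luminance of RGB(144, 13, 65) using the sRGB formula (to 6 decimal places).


Linearize each channel (sRGB transfer function): c = v/255; c_lin = c/12.92 if c ≤ 0.04045, else ((c+0.055)/1.055)^2.4
  R: 144/255 ≈ 0.564706 > 0.04045 → ((0.564706+0.055)/1.055)^2.4 ≈ 0.278894
  G: 13/255 ≈ 0.050980 > 0.04045 → ((0.050980+0.055)/1.055)^2.4 ≈ 0.004025
  B: 65/255 ≈ 0.254902 > 0.04045 → ((0.254902+0.055)/1.055)^2.4 ≈ 0.052861
R_lin = 0.278894, G_lin = 0.004025, B_lin = 0.052861
L = 0.2126×R + 0.7152×G + 0.0722×B
L = 0.2126×0.278894 + 0.7152×0.004025 + 0.0722×0.052861
L ≈ 0.065988


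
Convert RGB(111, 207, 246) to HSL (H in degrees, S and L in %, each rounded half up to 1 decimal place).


Normalize: R'=111/255≈0.4353, G'=207/255≈0.8118, B'=246/255≈0.9647
Max=246/255, Min=111/255, Δ=Max-Min=135/255
L = (Max+Min)/2 = (246+111)/510 = 357/510 = 0.7 → L = 70.0%
L > 0.5 → S = Δ/(2-Max-Min) = 135/(510-246-111) = 135/153 = 0.88235… → S = 88.2%
(the 1/255 factors cancel in S and H, so raw channel differences can be used)
Max is B' → H = 60 × ((R-G)/Δ + 4) = 60 × ((111-207)/135 + 4)
  -96/135 + 4 = -0.7111… + 4 = 3.2888…
  H = 60 × 3.2888… = 197.333…° → H = 197.3°
= HSL(197.3°, 88.2%, 70.0%)


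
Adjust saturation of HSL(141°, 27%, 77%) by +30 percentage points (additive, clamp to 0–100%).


Original S = 27%
Adjustment = +30 percentage points
New S = 27 + (30) = 57
Clamp to [0, 100] → 57
= HSL(141°, 57%, 77%)


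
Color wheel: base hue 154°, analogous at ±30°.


Base hue: 154°
Left analog: (154 - 30) mod 360 = 124°
Right analog: (154 + 30) mod 360 = 184°
Analogous hues = 124° and 184°


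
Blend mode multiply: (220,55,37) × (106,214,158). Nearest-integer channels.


Multiply: C = A×B/255, rounded to nearest integer
R: 220×106/255 = 23320/255 ≈ 91.451 → 91
G: 55×214/255 = 11770/255 ≈ 46.157 → 46
B: 37×158/255 = 5846/255 ≈ 22.925 → 23
= RGB(91, 46, 23)


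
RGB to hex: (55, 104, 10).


R = 55 → 37 (hex)
G = 104 → 68 (hex)
B = 10 → 0A (hex)
Hex = #37680A


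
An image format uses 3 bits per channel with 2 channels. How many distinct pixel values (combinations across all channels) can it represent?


Total bits = 3 bits/channel × 2 channels = 6 bits
Distinct pixel values = 2^6
= 64 pixel values


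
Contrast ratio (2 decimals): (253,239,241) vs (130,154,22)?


Linearize each sRGB channel c=v/255: c/12.92 if c ≤ 0.04045 else ((c+0.055)/1.055)^2.4
L = 0.2126×R_lin + 0.7152×G_lin + 0.0722×B_lin
Color 1 (253,239,241):
  R=253: 253/255≈0.9922 > 0.04045 → ((0.9922+0.055)/1.055)^2.4 ≈ 0.98225
  G=239: 239/255≈0.9373 > 0.04045 → ((0.9373+0.055)/1.055)^2.4 ≈ 0.86316
  B=241: 241/255≈0.9451 > 0.04045 → ((0.9451+0.055)/1.055)^2.4 ≈ 0.87962
  L1 = 0.2126×0.98225 + 0.7152×0.86316 + 0.0722×0.87962 ≈ 0.88967
Color 2 (130,154,22):
  R=130: 130/255≈0.5098 > 0.04045 → ((0.5098+0.055)/1.055)^2.4 ≈ 0.22323
  G=154: 154/255≈0.6039 > 0.04045 → ((0.6039+0.055)/1.055)^2.4 ≈ 0.32314
  B=22: 22/255≈0.0863 > 0.04045 → ((0.0863+0.055)/1.055)^2.4 ≈ 0.00802
  L2 = 0.2126×0.22323 + 0.7152×0.32314 + 0.0722×0.00802 ≈ 0.27915
Lighter = 0.88967, Darker = 0.27915
Ratio = (L_lighter + 0.05) / (L_darker + 0.05)
Ratio = (0.88967 + 0.05) / (0.27915 + 0.05) = 0.93967 / 0.32915 ≈ 2.8548
Ratio ≈ 2.85:1


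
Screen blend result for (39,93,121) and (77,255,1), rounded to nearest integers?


Screen: C = 255 - (255-A)×(255-B)/255, rounded to nearest integer
R: 255 - (255-39)×(255-77)/255 = 255 - 38448/255 ≈ 255 - 150.776 = 104.224 → 104
G: 255 - (255-93)×(255-255)/255 = 255 - 0/255 ≈ 255 - 0.000 = 255.000 → 255
B: 255 - (255-121)×(255-1)/255 = 255 - 34036/255 ≈ 255 - 133.475 = 121.525 → 122
= RGB(104, 255, 122)


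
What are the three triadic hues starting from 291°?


Triadic: equally spaced at 120° intervals
H1 = 291°
H2 = (291 + 120) mod 360 = 51°
H3 = (291 + 240) mod 360 = 171°
Triadic = 291°, 51°, 171°


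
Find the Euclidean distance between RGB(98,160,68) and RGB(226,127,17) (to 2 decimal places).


d = √[(R₁-R₂)² + (G₁-G₂)² + (B₁-B₂)²]
d = √[(98-226)² + (160-127)² + (68-17)²]
d = √[16384 + 1089 + 2601]
d = √20074
d ≈ 141.68


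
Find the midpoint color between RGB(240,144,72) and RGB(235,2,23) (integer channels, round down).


Midpoint: each channel = ⌊(C₁+C₂)/2⌋
R: ⌊(240+235)/2⌋ = 237
G: ⌊(144+2)/2⌋ = 73
B: ⌊(72+23)/2⌋ = 47
= RGB(237, 73, 47)


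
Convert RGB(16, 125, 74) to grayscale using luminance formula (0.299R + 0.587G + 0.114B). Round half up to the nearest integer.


Gray = 0.299×R + 0.587×G + 0.114×B
Gray = 0.299×16 + 0.587×125 + 0.114×74
Gray = 4.784 + 73.375 + 8.436
Gray = 86.595 → round half up → 87
Gray = 87


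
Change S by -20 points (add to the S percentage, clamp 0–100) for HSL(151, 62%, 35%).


Original S = 62%
Adjustment = -20 percentage points
New S = 62 + (-20) = 42
Clamp to [0, 100] → 42
= HSL(151°, 42%, 35%)


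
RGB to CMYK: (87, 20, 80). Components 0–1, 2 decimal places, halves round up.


R'=87/255≈0.3412, G'=20/255≈0.0784, B'=80/255≈0.3137
K = 1 - max(R',G',B') = 1 - 87/255 = 168/255 = 0.65882… → 0.66
(1-R'-K)/(1-K) simplifies to (max-R)/max with max = 87:
C = (87-87)/87 = 0/87 = 0 → 0.00
M = (87-20)/87 = 67/87 = 0.77011… → 0.77
Y = (87-80)/87 = 7/87 = 0.08045… → 0.08
= CMYK(0.00, 0.77, 0.08, 0.66)


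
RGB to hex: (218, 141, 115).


R = 218 → DA (hex)
G = 141 → 8D (hex)
B = 115 → 73 (hex)
Hex = #DA8D73


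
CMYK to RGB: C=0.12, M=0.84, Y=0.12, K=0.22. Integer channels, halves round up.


R = 255 × (1-C) × (1-K) = 255 × 0.88 × 0.78 = 175.032 → 175
G = 255 × (1-M) × (1-K) = 255 × 0.16 × 0.78 = 31.824 → 32
B = 255 × (1-Y) × (1-K) = 255 × 0.88 × 0.78 = 175.032 → 175
= RGB(175, 32, 175)


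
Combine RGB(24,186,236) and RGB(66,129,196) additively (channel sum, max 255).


Additive: each channel = min(255, C₁+C₂)
R: 24+66 = 90 → 90
G: 186+129 = 315 → 255
B: 236+196 = 432 → 255
= RGB(90, 255, 255)


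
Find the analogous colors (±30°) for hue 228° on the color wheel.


Base hue: 228°
Left analog: (228 - 30) mod 360 = 198°
Right analog: (228 + 30) mod 360 = 258°
Analogous hues = 198° and 258°


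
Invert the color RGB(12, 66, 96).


Invert: (255-R, 255-G, 255-B)
R: 255-12 = 243
G: 255-66 = 189
B: 255-96 = 159
= RGB(243, 189, 159)


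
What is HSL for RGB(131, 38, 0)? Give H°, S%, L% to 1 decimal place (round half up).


Normalize: R'=131/255≈0.5137, G'=38/255≈0.1490, B'=0/255≈0.0000
Max=131/255, Min=0/255, Δ=Max-Min=131/255
L = (Max+Min)/2 = (131+0)/510 = 131/510 = 0.25686… → L = 25.7%
L ≤ 0.5 → S = Δ/(Max+Min) = 131/(131+0) = 131/131 = 1 → S = 100.0%
(the 1/255 factors cancel in S and H, so raw channel differences can be used)
Max is R' → H = 60 × (((G-B)/Δ) mod 6) = 60 × (((38-0)/131) mod 6)
  38/131 = 0.2900…
  H = 60 × 0.2900… = 17.404…° → H = 17.4°
= HSL(17.4°, 100.0%, 25.7%)


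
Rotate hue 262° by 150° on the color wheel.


New hue = (H + rotation) mod 360
New hue = (262 + 150) mod 360
= 412 mod 360
= 52°


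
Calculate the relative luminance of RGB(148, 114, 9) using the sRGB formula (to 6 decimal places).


Linearize each channel (sRGB transfer function): c = v/255; c_lin = c/12.92 if c ≤ 0.04045, else ((c+0.055)/1.055)^2.4
  R: 148/255 ≈ 0.580392 > 0.04045 → ((0.580392+0.055)/1.055)^2.4 ≈ 0.296138
  G: 114/255 ≈ 0.447059 > 0.04045 → ((0.447059+0.055)/1.055)^2.4 ≈ 0.168269
  B: 9/255 ≈ 0.035294 ≤ 0.04045 → 0.035294/12.92 ≈ 0.002732
R_lin = 0.296138, G_lin = 0.168269, B_lin = 0.002732
L = 0.2126×R + 0.7152×G + 0.0722×B
L = 0.2126×0.296138 + 0.7152×0.168269 + 0.0722×0.002732
L ≈ 0.183503


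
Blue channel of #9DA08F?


Color: #9DA08F
R = 9D = 157
G = A0 = 160
B = 8F = 143
Blue = 143


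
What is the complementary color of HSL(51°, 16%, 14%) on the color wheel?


Complement = opposite side of color wheel = hue + 180°
H' = (51 + 180) mod 360 = 231°
S and L unchanged.
= HSL(231°, 16%, 14%)


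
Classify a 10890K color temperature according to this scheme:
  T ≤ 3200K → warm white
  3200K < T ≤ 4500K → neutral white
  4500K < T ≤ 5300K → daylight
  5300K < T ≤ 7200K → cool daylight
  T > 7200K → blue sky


Temperature: 10890K
10890K > 7200K → blue sky
Classification: blue sky


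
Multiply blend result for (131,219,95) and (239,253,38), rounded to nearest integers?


Multiply: C = A×B/255, rounded to nearest integer
R: 131×239/255 = 31309/255 ≈ 122.780 → 123
G: 219×253/255 = 55407/255 ≈ 217.282 → 217
B: 95×38/255 = 3610/255 ≈ 14.157 → 14
= RGB(123, 217, 14)


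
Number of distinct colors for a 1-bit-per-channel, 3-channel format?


Total bits = 1 bits/channel × 3 channels = 3 bits
Distinct colors = 2^3
= 8 colors


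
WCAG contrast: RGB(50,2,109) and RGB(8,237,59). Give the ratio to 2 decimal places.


Linearize each sRGB channel c=v/255: c/12.92 if c ≤ 0.04045 else ((c+0.055)/1.055)^2.4
L = 0.2126×R_lin + 0.7152×G_lin + 0.0722×B_lin
Color 1 (50,2,109):
  R=50: 50/255≈0.1961 > 0.04045 → ((0.1961+0.055)/1.055)^2.4 ≈ 0.03190
  G=2: 2/255≈0.0078 ≤ 0.04045 → 0.0078/12.92 ≈ 0.00061
  B=109: 109/255≈0.4275 > 0.04045 → ((0.4275+0.055)/1.055)^2.4 ≈ 0.15293
  L1 = 0.2126×0.03190 + 0.7152×0.00061 + 0.0722×0.15293 ≈ 0.01826
Color 2 (8,237,59):
  R=8: 8/255≈0.0314 ≤ 0.04045 → 0.0314/12.92 ≈ 0.00243
  G=237: 237/255≈0.9294 > 0.04045 → ((0.9294+0.055)/1.055)^2.4 ≈ 0.84687
  B=59: 59/255≈0.2314 > 0.04045 → ((0.2314+0.055)/1.055)^2.4 ≈ 0.04374
  L2 = 0.2126×0.00243 + 0.7152×0.84687 + 0.0722×0.04374 ≈ 0.60936
Lighter = 0.60936, Darker = 0.01826
Ratio = (L_lighter + 0.05) / (L_darker + 0.05)
Ratio = (0.60936 + 0.05) / (0.01826 + 0.05) = 0.65936 / 0.06826 ≈ 9.6600
Ratio ≈ 9.66:1


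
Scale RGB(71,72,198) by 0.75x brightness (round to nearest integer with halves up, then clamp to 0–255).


Multiply each channel by 0.75, round half up, clamp to [0, 255]
R: 71×0.75 = 53.25 → round → 53
G: 72×0.75 = 54
B: 198×0.75 = 148.5 → round → 149
= RGB(53, 54, 149)


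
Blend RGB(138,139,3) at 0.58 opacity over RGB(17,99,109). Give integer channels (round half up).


C = α×F + (1-α)×B, with 1-α = 0.42
R: 0.58×138 + 0.42×17 = 80.04 + 7.14 = 87.18 → 87
G: 0.58×139 + 0.42×99 = 80.62 + 41.58 = 122.20 → 122
B: 0.58×3 + 0.42×109 = 1.74 + 45.78 = 47.52 → 48
= RGB(87, 122, 48)


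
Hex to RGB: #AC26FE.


AC → 172 (R)
26 → 38 (G)
FE → 254 (B)
= RGB(172, 38, 254)


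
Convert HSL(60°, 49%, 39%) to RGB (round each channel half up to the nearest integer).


H=60°, S=0.49, L=0.39
C = (1-|2L-1|)×S = (1-|-0.22|)×0.49 = 0.3822
H' = H/60 = 60/60 ≈ 1.0000; X = C×(1-|H' mod 2 - 1|) = 0.3822
m = L - C/2 = 0.39 - 0.1911 = 0.1989
Sector ⌊H'⌋ = 1 → (R',G',B') = (0.3822, 0.3822, 0.0)
RGB = ((R'+m)×255, (G'+m)×255, (B'+m)×255) = (148.1805, 148.1805, 50.7195)
Round half up → RGB(148, 148, 51)


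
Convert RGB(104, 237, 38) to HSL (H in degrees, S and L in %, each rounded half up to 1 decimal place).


Normalize: R'=104/255≈0.4078, G'=237/255≈0.9294, B'=38/255≈0.1490
Max=237/255, Min=38/255, Δ=Max-Min=199/255
L = (Max+Min)/2 = (237+38)/510 = 275/510 = 0.53921… → L = 53.9%
L > 0.5 → S = Δ/(2-Max-Min) = 199/(510-237-38) = 199/235 = 0.84680… → S = 84.7%
(the 1/255 factors cancel in S and H, so raw channel differences can be used)
Max is G' → H = 60 × ((B-R)/Δ + 2) = 60 × ((38-104)/199 + 2)
  -66/199 + 2 = -0.3316… + 2 = 1.6683…
  H = 60 × 1.6683… = 100.100…° → H = 100.1°
= HSL(100.1°, 84.7%, 53.9%)


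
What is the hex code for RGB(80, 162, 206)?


R = 80 → 50 (hex)
G = 162 → A2 (hex)
B = 206 → CE (hex)
Hex = #50A2CE


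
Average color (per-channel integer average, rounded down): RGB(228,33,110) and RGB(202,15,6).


Midpoint: each channel = ⌊(C₁+C₂)/2⌋
R: ⌊(228+202)/2⌋ = 215
G: ⌊(33+15)/2⌋ = 24
B: ⌊(110+6)/2⌋ = 58
= RGB(215, 24, 58)


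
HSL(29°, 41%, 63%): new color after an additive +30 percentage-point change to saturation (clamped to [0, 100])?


Original S = 41%
Adjustment = +30 percentage points
New S = 41 + (30) = 71
Clamp to [0, 100] → 71
= HSL(29°, 71%, 63%)


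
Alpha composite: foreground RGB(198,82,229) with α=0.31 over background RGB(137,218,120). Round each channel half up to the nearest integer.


C = α×F + (1-α)×B, with 1-α = 0.69
R: 0.31×198 + 0.69×137 = 61.38 + 94.53 = 155.91 → 156
G: 0.31×82 + 0.69×218 = 25.42 + 150.42 = 175.84 → 176
B: 0.31×229 + 0.69×120 = 70.99 + 82.80 = 153.79 → 154
= RGB(156, 176, 154)


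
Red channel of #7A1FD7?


Color: #7A1FD7
R = 7A = 122
G = 1F = 31
B = D7 = 215
Red = 122


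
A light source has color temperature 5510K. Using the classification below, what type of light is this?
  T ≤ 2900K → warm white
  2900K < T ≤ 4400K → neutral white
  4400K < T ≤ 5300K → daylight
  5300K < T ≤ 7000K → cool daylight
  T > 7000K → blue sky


Temperature: 5510K
5300K < 5510K ≤ 7000K → cool daylight
Classification: cool daylight


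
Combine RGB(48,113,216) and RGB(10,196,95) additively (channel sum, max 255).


Additive: each channel = min(255, C₁+C₂)
R: 48+10 = 58 → 58
G: 113+196 = 309 → 255
B: 216+95 = 311 → 255
= RGB(58, 255, 255)


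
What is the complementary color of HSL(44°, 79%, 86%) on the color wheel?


Complement = opposite side of color wheel = hue + 180°
H' = (44 + 180) mod 360 = 224°
S and L unchanged.
= HSL(224°, 79%, 86%)


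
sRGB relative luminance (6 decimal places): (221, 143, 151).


Linearize each channel (sRGB transfer function): c = v/255; c_lin = c/12.92 if c ≤ 0.04045, else ((c+0.055)/1.055)^2.4
  R: 221/255 ≈ 0.866667 > 0.04045 → ((0.866667+0.055)/1.055)^2.4 ≈ 0.723055
  G: 143/255 ≈ 0.560784 > 0.04045 → ((0.560784+0.055)/1.055)^2.4 ≈ 0.274677
  B: 151/255 ≈ 0.592157 > 0.04045 → ((0.592157+0.055)/1.055)^2.4 ≈ 0.309469
R_lin = 0.723055, G_lin = 0.274677, B_lin = 0.309469
L = 0.2126×R + 0.7152×G + 0.0722×B
L = 0.2126×0.723055 + 0.7152×0.274677 + 0.0722×0.309469
L ≈ 0.372514


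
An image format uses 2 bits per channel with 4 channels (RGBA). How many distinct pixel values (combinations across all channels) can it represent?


Total bits = 2 bits/channel × 4 channels = 8 bits
Distinct pixel values = 2^8
= 256 pixel values


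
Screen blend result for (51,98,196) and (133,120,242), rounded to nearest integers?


Screen: C = 255 - (255-A)×(255-B)/255, rounded to nearest integer
R: 255 - (255-51)×(255-133)/255 = 255 - 24888/255 ≈ 255 - 97.600 = 157.400 → 157
G: 255 - (255-98)×(255-120)/255 = 255 - 21195/255 ≈ 255 - 83.118 = 171.882 → 172
B: 255 - (255-196)×(255-242)/255 = 255 - 767/255 ≈ 255 - 3.008 = 251.992 → 252
= RGB(157, 172, 252)


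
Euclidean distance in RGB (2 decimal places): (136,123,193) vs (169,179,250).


d = √[(R₁-R₂)² + (G₁-G₂)² + (B₁-B₂)²]
d = √[(136-169)² + (123-179)² + (193-250)²]
d = √[1089 + 3136 + 3249]
d = √7474
d ≈ 86.45


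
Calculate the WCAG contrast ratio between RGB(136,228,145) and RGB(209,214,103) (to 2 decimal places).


Linearize each sRGB channel c=v/255: c/12.92 if c ≤ 0.04045 else ((c+0.055)/1.055)^2.4
L = 0.2126×R_lin + 0.7152×G_lin + 0.0722×B_lin
Color 1 (136,228,145):
  R=136: 136/255≈0.5333 > 0.04045 → ((0.5333+0.055)/1.055)^2.4 ≈ 0.24620
  G=228: 228/255≈0.8941 > 0.04045 → ((0.8941+0.055)/1.055)^2.4 ≈ 0.77582
  B=145: 145/255≈0.5686 > 0.04045 → ((0.5686+0.055)/1.055)^2.4 ≈ 0.28315
  L1 = 0.2126×0.24620 + 0.7152×0.77582 + 0.0722×0.28315 ≈ 0.62765
Color 2 (209,214,103):
  R=209: 209/255≈0.8196 > 0.04045 → ((0.8196+0.055)/1.055)^2.4 ≈ 0.63760
  G=214: 214/255≈0.8392 > 0.04045 → ((0.8392+0.055)/1.055)^2.4 ≈ 0.67244
  B=103: 103/255≈0.4039 > 0.04045 → ((0.4039+0.055)/1.055)^2.4 ≈ 0.13563
  L2 = 0.2126×0.63760 + 0.7152×0.67244 + 0.0722×0.13563 ≈ 0.62628
Lighter = 0.62765, Darker = 0.62628
Ratio = (L_lighter + 0.05) / (L_darker + 0.05)
Ratio = (0.62765 + 0.05) / (0.62628 + 0.05) = 0.67765 / 0.67628 ≈ 1.0020
Ratio ≈ 1.00:1


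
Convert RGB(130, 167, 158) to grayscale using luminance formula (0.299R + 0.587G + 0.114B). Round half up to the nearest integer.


Gray = 0.299×R + 0.587×G + 0.114×B
Gray = 0.299×130 + 0.587×167 + 0.114×158
Gray = 38.870 + 98.029 + 18.012
Gray = 154.911 → round half up → 155
Gray = 155


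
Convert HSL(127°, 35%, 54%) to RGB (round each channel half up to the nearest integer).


H=127°, S=0.35, L=0.54
C = (1-|2L-1|)×S = (1-|0.08|)×0.35 = 0.322
H' = H/60 = 127/60 ≈ 2.1167; X = C×(1-|H' mod 2 - 1|) ≈ 0.0376
m = L - C/2 = 0.54 - 0.161 = 0.379
Sector ⌊H'⌋ = 2 → (R',G',B') = (0.0, 0.322, ≈0.0376)
RGB = ((R'+m)×255, (G'+m)×255, (B'+m)×255) = (96.645, 178.755, 106.2245)
Round half up → RGB(97, 179, 106)


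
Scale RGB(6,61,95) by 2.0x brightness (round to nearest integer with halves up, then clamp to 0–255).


Multiply each channel by 2.0, round half up, clamp to [0, 255]
R: 6×2.0 = 12
G: 61×2.0 = 122
B: 95×2.0 = 190
= RGB(12, 122, 190)


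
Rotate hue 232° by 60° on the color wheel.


New hue = (H + rotation) mod 360
New hue = (232 + 60) mod 360
= 292 mod 360
= 292°


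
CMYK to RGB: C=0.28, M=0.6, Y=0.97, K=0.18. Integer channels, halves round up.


R = 255 × (1-C) × (1-K) = 255 × 0.72 × 0.82 = 150.552 → 151
G = 255 × (1-M) × (1-K) = 255 × 0.40 × 0.82 = 83.64 → 84
B = 255 × (1-Y) × (1-K) = 255 × 0.03 × 0.82 = 6.273 → 6
= RGB(151, 84, 6)


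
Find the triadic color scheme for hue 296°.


Triadic: equally spaced at 120° intervals
H1 = 296°
H2 = (296 + 120) mod 360 = 56°
H3 = (296 + 240) mod 360 = 176°
Triadic = 296°, 56°, 176°


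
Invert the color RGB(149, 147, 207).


Invert: (255-R, 255-G, 255-B)
R: 255-149 = 106
G: 255-147 = 108
B: 255-207 = 48
= RGB(106, 108, 48)


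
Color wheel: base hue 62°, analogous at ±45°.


Base hue: 62°
Left analog: (62 - 45) mod 360 = 17°
Right analog: (62 + 45) mod 360 = 107°
Analogous hues = 17° and 107°


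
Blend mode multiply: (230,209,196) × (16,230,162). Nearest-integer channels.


Multiply: C = A×B/255, rounded to nearest integer
R: 230×16/255 = 3680/255 ≈ 14.431 → 14
G: 209×230/255 = 48070/255 ≈ 188.510 → 189
B: 196×162/255 = 31752/255 ≈ 124.518 → 125
= RGB(14, 189, 125)


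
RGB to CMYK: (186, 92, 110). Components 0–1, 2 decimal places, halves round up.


R'=186/255≈0.7294, G'=92/255≈0.3608, B'=110/255≈0.4314
K = 1 - max(R',G',B') = 1 - 186/255 = 69/255 = 0.27058… → 0.27
(1-R'-K)/(1-K) simplifies to (max-R)/max with max = 186:
C = (186-186)/186 = 0/186 = 0 → 0.00
M = (186-92)/186 = 94/186 = 0.50537… → 0.51
Y = (186-110)/186 = 76/186 = 0.40860… → 0.41
= CMYK(0.00, 0.51, 0.41, 0.27)


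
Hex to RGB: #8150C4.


81 → 129 (R)
50 → 80 (G)
C4 → 196 (B)
= RGB(129, 80, 196)


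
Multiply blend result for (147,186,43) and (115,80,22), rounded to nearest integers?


Multiply: C = A×B/255, rounded to nearest integer
R: 147×115/255 = 16905/255 ≈ 66.294 → 66
G: 186×80/255 = 14880/255 ≈ 58.353 → 58
B: 43×22/255 = 946/255 ≈ 3.710 → 4
= RGB(66, 58, 4)


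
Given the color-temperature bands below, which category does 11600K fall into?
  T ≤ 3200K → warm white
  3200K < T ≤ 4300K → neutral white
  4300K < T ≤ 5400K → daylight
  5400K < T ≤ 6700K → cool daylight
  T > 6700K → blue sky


Temperature: 11600K
11600K > 6700K → blue sky
Classification: blue sky


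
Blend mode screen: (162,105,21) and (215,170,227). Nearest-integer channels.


Screen: C = 255 - (255-A)×(255-B)/255, rounded to nearest integer
R: 255 - (255-162)×(255-215)/255 = 255 - 3720/255 ≈ 255 - 14.588 = 240.412 → 240
G: 255 - (255-105)×(255-170)/255 = 255 - 12750/255 ≈ 255 - 50.000 = 205.000 → 205
B: 255 - (255-21)×(255-227)/255 = 255 - 6552/255 ≈ 255 - 25.694 = 229.306 → 229
= RGB(240, 205, 229)


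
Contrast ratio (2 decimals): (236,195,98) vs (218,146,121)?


Linearize each sRGB channel c=v/255: c/12.92 if c ≤ 0.04045 else ((c+0.055)/1.055)^2.4
L = 0.2126×R_lin + 0.7152×G_lin + 0.0722×B_lin
Color 1 (236,195,98):
  R=236: 236/255≈0.9255 > 0.04045 → ((0.9255+0.055)/1.055)^2.4 ≈ 0.83880
  G=195: 195/255≈0.7647 > 0.04045 → ((0.7647+0.055)/1.055)^2.4 ≈ 0.54572
  B=98: 98/255≈0.3843 > 0.04045 → ((0.3843+0.055)/1.055)^2.4 ≈ 0.12214
  L1 = 0.2126×0.83880 + 0.7152×0.54572 + 0.0722×0.12214 ≈ 0.57745
Color 2 (218,146,121):
  R=218: 218/255≈0.8549 > 0.04045 → ((0.8549+0.055)/1.055)^2.4 ≈ 0.70110
  G=146: 146/255≈0.5725 > 0.04045 → ((0.5725+0.055)/1.055)^2.4 ≈ 0.28744
  B=121: 121/255≈0.4745 > 0.04045 → ((0.4745+0.055)/1.055)^2.4 ≈ 0.19120
  L2 = 0.2126×0.70110 + 0.7152×0.28744 + 0.0722×0.19120 ≈ 0.36844
Lighter = 0.57745, Darker = 0.36844
Ratio = (L_lighter + 0.05) / (L_darker + 0.05)
Ratio = (0.57745 + 0.05) / (0.36844 + 0.05) = 0.62745 / 0.41844 ≈ 1.4995
Ratio ≈ 1.50:1


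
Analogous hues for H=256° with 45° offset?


Base hue: 256°
Left analog: (256 - 45) mod 360 = 211°
Right analog: (256 + 45) mod 360 = 301°
Analogous hues = 211° and 301°


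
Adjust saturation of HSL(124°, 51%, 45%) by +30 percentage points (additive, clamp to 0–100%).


Original S = 51%
Adjustment = +30 percentage points
New S = 51 + (30) = 81
Clamp to [0, 100] → 81
= HSL(124°, 81%, 45%)


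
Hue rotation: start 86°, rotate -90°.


New hue = (H + rotation) mod 360
New hue = (86 -90) mod 360
= -4 mod 360
= 356°


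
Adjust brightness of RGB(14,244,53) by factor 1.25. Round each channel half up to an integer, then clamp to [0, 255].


Multiply each channel by 1.25, round half up, clamp to [0, 255]
R: 14×1.25 = 17.5 → round → 18
G: 244×1.25 = 305 → clamp → 255
B: 53×1.25 = 66.25 → round → 66
= RGB(18, 255, 66)


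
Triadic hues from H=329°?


Triadic: equally spaced at 120° intervals
H1 = 329°
H2 = (329 + 120) mod 360 = 89°
H3 = (329 + 240) mod 360 = 209°
Triadic = 329°, 89°, 209°


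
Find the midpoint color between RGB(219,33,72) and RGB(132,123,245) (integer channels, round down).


Midpoint: each channel = ⌊(C₁+C₂)/2⌋
R: ⌊(219+132)/2⌋ = 175
G: ⌊(33+123)/2⌋ = 78
B: ⌊(72+245)/2⌋ = 158
= RGB(175, 78, 158)


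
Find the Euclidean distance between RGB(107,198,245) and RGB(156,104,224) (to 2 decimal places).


d = √[(R₁-R₂)² + (G₁-G₂)² + (B₁-B₂)²]
d = √[(107-156)² + (198-104)² + (245-224)²]
d = √[2401 + 8836 + 441]
d = √11678
d ≈ 108.06


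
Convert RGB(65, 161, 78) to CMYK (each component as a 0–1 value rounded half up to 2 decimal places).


R'=65/255≈0.2549, G'=161/255≈0.6314, B'=78/255≈0.3059
K = 1 - max(R',G',B') = 1 - 161/255 = 94/255 = 0.36862… → 0.37
(1-R'-K)/(1-K) simplifies to (max-R)/max with max = 161:
C = (161-65)/161 = 96/161 = 0.59627… → 0.60
M = (161-161)/161 = 0/161 = 0 → 0.00
Y = (161-78)/161 = 83/161 = 0.51552… → 0.52
= CMYK(0.60, 0.00, 0.52, 0.37)


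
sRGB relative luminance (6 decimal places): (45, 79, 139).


Linearize each channel (sRGB transfer function): c = v/255; c_lin = c/12.92 if c ≤ 0.04045, else ((c+0.055)/1.055)^2.4
  R: 45/255 ≈ 0.176471 > 0.04045 → ((0.176471+0.055)/1.055)^2.4 ≈ 0.026241
  G: 79/255 ≈ 0.309804 > 0.04045 → ((0.309804+0.055)/1.055)^2.4 ≈ 0.078187
  B: 139/255 ≈ 0.545098 > 0.04045 → ((0.545098+0.055)/1.055)^2.4 ≈ 0.258183
R_lin = 0.026241, G_lin = 0.078187, B_lin = 0.258183
L = 0.2126×R + 0.7152×G + 0.0722×B
L = 0.2126×0.026241 + 0.7152×0.078187 + 0.0722×0.258183
L ≈ 0.080139


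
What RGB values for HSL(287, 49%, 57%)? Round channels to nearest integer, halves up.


H=287°, S=0.49, L=0.57
C = (1-|2L-1|)×S = (1-|0.14|)×0.49 = 0.4214
H' = H/60 = 287/60 ≈ 4.7833; X = C×(1-|H' mod 2 - 1|) ≈ 0.3301
m = L - C/2 = 0.57 - 0.2107 = 0.3593
Sector ⌊H'⌋ = 4 → (R',G',B') = (≈0.3301, 0.0, 0.4214)
RGB = ((R'+m)×255, (G'+m)×255, (B'+m)×255) = (175.79615, 91.6215, 199.0785)
Round half up → RGB(176, 92, 199)


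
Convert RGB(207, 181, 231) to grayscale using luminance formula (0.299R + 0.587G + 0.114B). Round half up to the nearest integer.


Gray = 0.299×R + 0.587×G + 0.114×B
Gray = 0.299×207 + 0.587×181 + 0.114×231
Gray = 61.893 + 106.247 + 26.334
Gray = 194.474 → round half up → 194
Gray = 194


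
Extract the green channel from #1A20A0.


Color: #1A20A0
R = 1A = 26
G = 20 = 32
B = A0 = 160
Green = 32


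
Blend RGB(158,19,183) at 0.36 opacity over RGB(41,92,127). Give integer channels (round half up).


C = α×F + (1-α)×B, with 1-α = 0.64
R: 0.36×158 + 0.64×41 = 56.88 + 26.24 = 83.12 → 83
G: 0.36×19 + 0.64×92 = 6.84 + 58.88 = 65.72 → 66
B: 0.36×183 + 0.64×127 = 65.88 + 81.28 = 147.16 → 147
= RGB(83, 66, 147)


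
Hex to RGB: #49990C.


49 → 73 (R)
99 → 153 (G)
0C → 12 (B)
= RGB(73, 153, 12)


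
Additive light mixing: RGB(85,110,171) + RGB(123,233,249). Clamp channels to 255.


Additive: each channel = min(255, C₁+C₂)
R: 85+123 = 208 → 208
G: 110+233 = 343 → 255
B: 171+249 = 420 → 255
= RGB(208, 255, 255)


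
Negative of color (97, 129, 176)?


Invert: (255-R, 255-G, 255-B)
R: 255-97 = 158
G: 255-129 = 126
B: 255-176 = 79
= RGB(158, 126, 79)


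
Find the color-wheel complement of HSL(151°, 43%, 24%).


Complement = opposite side of color wheel = hue + 180°
H' = (151 + 180) mod 360 = 331°
S and L unchanged.
= HSL(331°, 43%, 24%)


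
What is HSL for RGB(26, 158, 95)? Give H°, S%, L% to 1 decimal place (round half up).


Normalize: R'=26/255≈0.1020, G'=158/255≈0.6196, B'=95/255≈0.3725
Max=158/255, Min=26/255, Δ=Max-Min=132/255
L = (Max+Min)/2 = (158+26)/510 = 184/510 = 0.36078… → L = 36.1%
L ≤ 0.5 → S = Δ/(Max+Min) = 132/(158+26) = 132/184 = 0.71739… → S = 71.7%
(the 1/255 factors cancel in S and H, so raw channel differences can be used)
Max is G' → H = 60 × ((B-R)/Δ + 2) = 60 × ((95-26)/132 + 2)
  69/132 + 2 = 0.5227… + 2 = 2.5227…
  H = 60 × 2.5227… = 151.363…° → H = 151.4°
= HSL(151.4°, 71.7%, 36.1%)


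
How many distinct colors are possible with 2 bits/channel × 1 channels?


Total bits = 2 bits/channel × 1 channels = 2 bits
Distinct colors = 2^2
= 4 colors


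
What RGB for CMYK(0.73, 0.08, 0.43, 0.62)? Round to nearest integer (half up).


R = 255 × (1-C) × (1-K) = 255 × 0.27 × 0.38 = 26.163 → 26
G = 255 × (1-M) × (1-K) = 255 × 0.92 × 0.38 = 89.148 → 89
B = 255 × (1-Y) × (1-K) = 255 × 0.57 × 0.38 = 55.233 → 55
= RGB(26, 89, 55)


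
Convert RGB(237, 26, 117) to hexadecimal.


R = 237 → ED (hex)
G = 26 → 1A (hex)
B = 117 → 75 (hex)
Hex = #ED1A75


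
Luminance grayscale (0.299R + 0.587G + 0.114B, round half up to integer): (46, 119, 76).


Gray = 0.299×R + 0.587×G + 0.114×B
Gray = 0.299×46 + 0.587×119 + 0.114×76
Gray = 13.754 + 69.853 + 8.664
Gray = 92.271 → round half up → 92
Gray = 92


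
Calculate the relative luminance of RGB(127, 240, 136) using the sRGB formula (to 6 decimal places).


Linearize each channel (sRGB transfer function): c = v/255; c_lin = c/12.92 if c ≤ 0.04045, else ((c+0.055)/1.055)^2.4
  R: 127/255 ≈ 0.498039 > 0.04045 → ((0.498039+0.055)/1.055)^2.4 ≈ 0.212231
  G: 240/255 ≈ 0.941176 > 0.04045 → ((0.941176+0.055)/1.055)^2.4 ≈ 0.871367
  B: 136/255 ≈ 0.533333 > 0.04045 → ((0.533333+0.055)/1.055)^2.4 ≈ 0.246201
R_lin = 0.212231, G_lin = 0.871367, B_lin = 0.246201
L = 0.2126×R + 0.7152×G + 0.0722×B
L = 0.2126×0.212231 + 0.7152×0.871367 + 0.0722×0.246201
L ≈ 0.686098


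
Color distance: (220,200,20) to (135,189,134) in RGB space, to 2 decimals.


d = √[(R₁-R₂)² + (G₁-G₂)² + (B₁-B₂)²]
d = √[(220-135)² + (200-189)² + (20-134)²]
d = √[7225 + 121 + 12996]
d = √20342
d ≈ 142.63


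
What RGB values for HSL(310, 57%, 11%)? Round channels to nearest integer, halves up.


H=310°, S=0.57, L=0.11
C = (1-|2L-1|)×S = (1-|-0.78|)×0.57 = 0.1254
H' = H/60 = 310/60 ≈ 5.1667; X = C×(1-|H' mod 2 - 1|) = 0.1045
m = L - C/2 = 0.11 - 0.0627 = 0.0473
Sector ⌊H'⌋ = 5 → (R',G',B') = (0.1254, 0.0, 0.1045)
RGB = ((R'+m)×255, (G'+m)×255, (B'+m)×255) = (44.0385, 12.0615, 38.709)
Round half up → RGB(44, 12, 39)


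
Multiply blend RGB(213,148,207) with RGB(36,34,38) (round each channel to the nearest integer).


Multiply: C = A×B/255, rounded to nearest integer
R: 213×36/255 = 7668/255 ≈ 30.071 → 30
G: 148×34/255 = 5032/255 ≈ 19.733 → 20
B: 207×38/255 = 7866/255 ≈ 30.847 → 31
= RGB(30, 20, 31)


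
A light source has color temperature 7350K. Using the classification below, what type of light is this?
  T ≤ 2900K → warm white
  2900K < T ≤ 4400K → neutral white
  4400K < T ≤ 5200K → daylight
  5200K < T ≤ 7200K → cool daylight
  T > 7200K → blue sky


Temperature: 7350K
7350K > 7200K → blue sky
Classification: blue sky


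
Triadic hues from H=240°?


Triadic: equally spaced at 120° intervals
H1 = 240°
H2 = (240 + 120) mod 360 = 0°
H3 = (240 + 240) mod 360 = 120°
Triadic = 240°, 0°, 120°


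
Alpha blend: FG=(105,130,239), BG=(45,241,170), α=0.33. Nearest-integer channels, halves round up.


C = α×F + (1-α)×B, with 1-α = 0.67
R: 0.33×105 + 0.67×45 = 34.65 + 30.15 = 64.80 → 65
G: 0.33×130 + 0.67×241 = 42.90 + 161.47 = 204.37 → 204
B: 0.33×239 + 0.67×170 = 78.87 + 113.90 = 192.77 → 193
= RGB(65, 204, 193)


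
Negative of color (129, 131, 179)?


Invert: (255-R, 255-G, 255-B)
R: 255-129 = 126
G: 255-131 = 124
B: 255-179 = 76
= RGB(126, 124, 76)


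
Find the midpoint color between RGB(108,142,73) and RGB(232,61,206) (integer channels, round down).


Midpoint: each channel = ⌊(C₁+C₂)/2⌋
R: ⌊(108+232)/2⌋ = 170
G: ⌊(142+61)/2⌋ = 101
B: ⌊(73+206)/2⌋ = 139
= RGB(170, 101, 139)


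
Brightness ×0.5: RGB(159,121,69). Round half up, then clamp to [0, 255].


Multiply each channel by 0.5, round half up, clamp to [0, 255]
R: 159×0.5 = 79.5 → round → 80
G: 121×0.5 = 60.5 → round → 61
B: 69×0.5 = 34.5 → round → 35
= RGB(80, 61, 35)


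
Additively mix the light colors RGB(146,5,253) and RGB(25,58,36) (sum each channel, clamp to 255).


Additive: each channel = min(255, C₁+C₂)
R: 146+25 = 171 → 171
G: 5+58 = 63 → 63
B: 253+36 = 289 → 255
= RGB(171, 63, 255)


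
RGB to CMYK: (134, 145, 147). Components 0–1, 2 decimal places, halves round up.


R'=134/255≈0.5255, G'=145/255≈0.5686, B'=147/255≈0.5765
K = 1 - max(R',G',B') = 1 - 147/255 = 108/255 = 0.42352… → 0.42
(1-R'-K)/(1-K) simplifies to (max-R)/max with max = 147:
C = (147-134)/147 = 13/147 = 0.08843… → 0.09
M = (147-145)/147 = 2/147 = 0.01360… → 0.01
Y = (147-147)/147 = 0/147 = 0 → 0.00
= CMYK(0.09, 0.01, 0.00, 0.42)


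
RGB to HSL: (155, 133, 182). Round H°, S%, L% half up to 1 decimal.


Normalize: R'=155/255≈0.6078, G'=133/255≈0.5216, B'=182/255≈0.7137
Max=182/255, Min=133/255, Δ=Max-Min=49/255
L = (Max+Min)/2 = (182+133)/510 = 315/510 = 0.61764… → L = 61.8%
L > 0.5 → S = Δ/(2-Max-Min) = 49/(510-182-133) = 49/195 = 0.25128… → S = 25.1%
(the 1/255 factors cancel in S and H, so raw channel differences can be used)
Max is B' → H = 60 × ((R-G)/Δ + 4) = 60 × ((155-133)/49 + 4)
  22/49 + 4 = 0.4489… + 4 = 4.4489…
  H = 60 × 4.4489… = 266.938…° → H = 266.9°
= HSL(266.9°, 25.1%, 61.8%)


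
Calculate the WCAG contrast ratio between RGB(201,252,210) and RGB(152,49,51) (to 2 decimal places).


Linearize each sRGB channel c=v/255: c/12.92 if c ≤ 0.04045 else ((c+0.055)/1.055)^2.4
L = 0.2126×R_lin + 0.7152×G_lin + 0.0722×B_lin
Color 1 (201,252,210):
  R=201: 201/255≈0.7882 > 0.04045 → ((0.7882+0.055)/1.055)^2.4 ≈ 0.58408
  G=252: 252/255≈0.9882 > 0.04045 → ((0.9882+0.055)/1.055)^2.4 ≈ 0.97345
  B=210: 210/255≈0.8235 > 0.04045 → ((0.8235+0.055)/1.055)^2.4 ≈ 0.64448
  L1 = 0.2126×0.58408 + 0.7152×0.97345 + 0.0722×0.64448 ≈ 0.86691
Color 2 (152,49,51):
  R=152: 152/255≈0.5961 > 0.04045 → ((0.5961+0.055)/1.055)^2.4 ≈ 0.31399
  G=49: 49/255≈0.1922 > 0.04045 → ((0.1922+0.055)/1.055)^2.4 ≈ 0.03071
  B=51: 51/255≈0.2000 > 0.04045 → ((0.2000+0.055)/1.055)^2.4 ≈ 0.03310
  L2 = 0.2126×0.31399 + 0.7152×0.03071 + 0.0722×0.03310 ≈ 0.09111
Lighter = 0.86691, Darker = 0.09111
Ratio = (L_lighter + 0.05) / (L_darker + 0.05)
Ratio = (0.86691 + 0.05) / (0.09111 + 0.05) = 0.91691 / 0.14111 ≈ 6.4979
Ratio ≈ 6.50:1


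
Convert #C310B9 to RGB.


C3 → 195 (R)
10 → 16 (G)
B9 → 185 (B)
= RGB(195, 16, 185)


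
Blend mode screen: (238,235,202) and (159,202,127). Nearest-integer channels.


Screen: C = 255 - (255-A)×(255-B)/255, rounded to nearest integer
R: 255 - (255-238)×(255-159)/255 = 255 - 1632/255 ≈ 255 - 6.400 = 248.600 → 249
G: 255 - (255-235)×(255-202)/255 = 255 - 1060/255 ≈ 255 - 4.157 = 250.843 → 251
B: 255 - (255-202)×(255-127)/255 = 255 - 6784/255 ≈ 255 - 26.604 = 228.396 → 228
= RGB(249, 251, 228)


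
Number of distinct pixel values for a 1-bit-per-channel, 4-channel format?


Total bits = 1 bits/channel × 4 channels = 4 bits
Distinct pixel values = 2^4
= 16 pixel values


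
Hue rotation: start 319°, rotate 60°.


New hue = (H + rotation) mod 360
New hue = (319 + 60) mod 360
= 379 mod 360
= 19°


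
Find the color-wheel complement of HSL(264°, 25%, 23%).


Complement = opposite side of color wheel = hue + 180°
H' = (264 + 180) mod 360 = 84°
S and L unchanged.
= HSL(84°, 25%, 23%)


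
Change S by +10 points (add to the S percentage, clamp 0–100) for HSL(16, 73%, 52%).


Original S = 73%
Adjustment = +10 percentage points
New S = 73 + (10) = 83
Clamp to [0, 100] → 83
= HSL(16°, 83%, 52%)


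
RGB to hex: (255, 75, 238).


R = 255 → FF (hex)
G = 75 → 4B (hex)
B = 238 → EE (hex)
Hex = #FF4BEE


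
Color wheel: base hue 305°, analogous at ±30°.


Base hue: 305°
Left analog: (305 - 30) mod 360 = 275°
Right analog: (305 + 30) mod 360 = 335°
Analogous hues = 275° and 335°


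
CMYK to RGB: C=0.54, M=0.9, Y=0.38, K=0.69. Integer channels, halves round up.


R = 255 × (1-C) × (1-K) = 255 × 0.46 × 0.31 = 36.363 → 36
G = 255 × (1-M) × (1-K) = 255 × 0.10 × 0.31 = 7.905 → 8
B = 255 × (1-Y) × (1-K) = 255 × 0.62 × 0.31 = 49.011 → 49
= RGB(36, 8, 49)


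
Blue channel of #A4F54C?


Color: #A4F54C
R = A4 = 164
G = F5 = 245
B = 4C = 76
Blue = 76


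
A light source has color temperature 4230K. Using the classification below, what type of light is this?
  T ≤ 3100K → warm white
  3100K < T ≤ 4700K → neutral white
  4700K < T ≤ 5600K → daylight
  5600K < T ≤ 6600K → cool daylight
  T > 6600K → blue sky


Temperature: 4230K
3100K < 4230K ≤ 4700K → neutral white
Classification: neutral white


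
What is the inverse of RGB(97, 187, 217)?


Invert: (255-R, 255-G, 255-B)
R: 255-97 = 158
G: 255-187 = 68
B: 255-217 = 38
= RGB(158, 68, 38)
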